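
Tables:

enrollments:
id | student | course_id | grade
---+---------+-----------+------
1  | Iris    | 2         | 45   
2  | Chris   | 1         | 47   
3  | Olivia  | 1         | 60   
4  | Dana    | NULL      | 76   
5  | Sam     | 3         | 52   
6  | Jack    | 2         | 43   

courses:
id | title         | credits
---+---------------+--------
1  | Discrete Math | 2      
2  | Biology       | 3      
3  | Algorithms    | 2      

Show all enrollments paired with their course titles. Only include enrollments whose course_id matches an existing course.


INNER JOIN keeps only enrollments rows whose course_id matches an id in courses. Walk through each enrollment:
  - enrollment 1 (Iris): course_id=2 -> matches Biology
  - enrollment 2 (Chris): course_id=1 -> matches Discrete Math
  - enrollment 3 (Olivia): course_id=1 -> matches Discrete Math
  - enrollment 4 (Dana): course_id=NULL, no match -> dropped
  - enrollment 5 (Sam): course_id=3 -> matches Algorithms
  - enrollment 6 (Jack): course_id=2 -> matches Biology
So 1 of 6 rows is dropped.

SQL:
SELECT a.student, b.title AS course
FROM enrollments a
INNER JOIN courses b ON a.course_id = b.id

Result:
student | course       
--------+--------------
Iris    | Biology      
Chris   | Discrete Math
Olivia  | Discrete Math
Sam     | Algorithms   
Jack    | Biology      


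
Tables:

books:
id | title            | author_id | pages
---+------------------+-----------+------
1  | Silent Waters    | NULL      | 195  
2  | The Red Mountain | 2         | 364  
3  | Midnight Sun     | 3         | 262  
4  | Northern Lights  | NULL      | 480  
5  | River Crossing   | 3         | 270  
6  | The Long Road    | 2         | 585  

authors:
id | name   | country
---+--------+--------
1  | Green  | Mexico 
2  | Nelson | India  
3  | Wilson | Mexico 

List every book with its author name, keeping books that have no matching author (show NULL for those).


LEFT JOIN keeps every row from books (the left table); where author_id has no match in authors, the author columns become NULL. Walk through each book:
  - book 1 (Silent Waters): author_id=NULL, no match -> kept with NULL
  - book 2 (The Red Mountain): author_id=2 -> matches Nelson
  - book 3 (Midnight Sun): author_id=3 -> matches Wilson
  - book 4 (Northern Lights): author_id=NULL, no match -> kept with NULL
  - book 5 (River Crossing): author_id=3 -> matches Wilson
  - book 6 (The Long Road): author_id=2 -> matches Nelson
All 6 rows appear; 2 have NULL author.

SQL:
SELECT a.title, b.name AS author
FROM books a
LEFT JOIN authors b ON a.author_id = b.id

Result:
title            | author
-----------------+-------
Silent Waters    | NULL  
The Red Mountain | Nelson
Midnight Sun     | Wilson
Northern Lights  | NULL  
River Crossing   | Wilson
The Long Road    | Nelson


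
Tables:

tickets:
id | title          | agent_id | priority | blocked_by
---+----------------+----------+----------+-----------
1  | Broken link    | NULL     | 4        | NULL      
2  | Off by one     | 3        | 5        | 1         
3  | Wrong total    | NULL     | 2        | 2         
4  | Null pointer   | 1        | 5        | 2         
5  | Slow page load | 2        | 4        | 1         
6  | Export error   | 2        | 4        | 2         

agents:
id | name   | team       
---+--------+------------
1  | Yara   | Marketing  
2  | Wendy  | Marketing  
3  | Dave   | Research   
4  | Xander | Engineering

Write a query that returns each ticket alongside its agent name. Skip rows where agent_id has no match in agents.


INNER JOIN keeps only tickets rows whose agent_id matches an id in agents. Walk through each ticket:
  - ticket 1 (Broken link): agent_id=NULL, no match -> dropped
  - ticket 2 (Off by one): agent_id=3 -> matches Dave
  - ticket 3 (Wrong total): agent_id=NULL, no match -> dropped
  - ticket 4 (Null pointer): agent_id=1 -> matches Yara
  - ticket 5 (Slow page load): agent_id=2 -> matches Wendy
  - ticket 6 (Export error): agent_id=2 -> matches Wendy
So 2 of 6 rows are dropped.

SQL:
SELECT a.title, b.name AS agent
FROM tickets a
INNER JOIN agents b ON a.agent_id = b.id

Result:
title          | agent
---------------+------
Off by one     | Dave 
Null pointer   | Yara 
Slow page load | Wendy
Export error   | Wendy


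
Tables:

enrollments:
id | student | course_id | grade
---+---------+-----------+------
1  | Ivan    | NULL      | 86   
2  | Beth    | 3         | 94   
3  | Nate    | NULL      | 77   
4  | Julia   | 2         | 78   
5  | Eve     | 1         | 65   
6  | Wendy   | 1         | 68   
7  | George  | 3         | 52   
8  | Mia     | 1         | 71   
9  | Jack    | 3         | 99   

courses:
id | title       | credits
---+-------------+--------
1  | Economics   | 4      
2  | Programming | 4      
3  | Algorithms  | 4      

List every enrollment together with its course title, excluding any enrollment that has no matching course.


INNER JOIN keeps only enrollments rows whose course_id matches an id in courses. Walk through each enrollment:
  - enrollment 1 (Ivan): course_id=NULL, no match -> dropped
  - enrollment 2 (Beth): course_id=3 -> matches Algorithms
  - enrollment 3 (Nate): course_id=NULL, no match -> dropped
  - enrollment 4 (Julia): course_id=2 -> matches Programming
  - enrollment 5 (Eve): course_id=1 -> matches Economics
  - enrollment 6 (Wendy): course_id=1 -> matches Economics
  - enrollment 7 (George): course_id=3 -> matches Algorithms
  - enrollment 8 (Mia): course_id=1 -> matches Economics
  - enrollment 9 (Jack): course_id=3 -> matches Algorithms
So 2 of 9 rows are dropped.

SQL:
SELECT a.student, b.title AS course
FROM enrollments a
INNER JOIN courses b ON a.course_id = b.id

Result:
student | course     
--------+------------
Beth    | Algorithms 
Julia   | Programming
Eve     | Economics  
Wendy   | Economics  
George  | Algorithms 
Mia     | Economics  
Jack    | Algorithms 


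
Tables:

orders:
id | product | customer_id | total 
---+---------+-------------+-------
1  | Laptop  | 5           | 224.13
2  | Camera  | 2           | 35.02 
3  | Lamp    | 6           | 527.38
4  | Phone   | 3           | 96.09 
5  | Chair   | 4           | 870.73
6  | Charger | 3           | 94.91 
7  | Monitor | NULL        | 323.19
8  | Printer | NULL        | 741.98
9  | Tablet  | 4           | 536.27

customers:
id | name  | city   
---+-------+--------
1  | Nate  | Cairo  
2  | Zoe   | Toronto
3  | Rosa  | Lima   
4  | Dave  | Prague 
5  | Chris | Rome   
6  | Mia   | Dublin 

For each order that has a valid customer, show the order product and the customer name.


INNER JOIN keeps only orders rows whose customer_id matches an id in customers. Walk through each order:
  - order 1 (Laptop): customer_id=5 -> matches Chris
  - order 2 (Camera): customer_id=2 -> matches Zoe
  - order 3 (Lamp): customer_id=6 -> matches Mia
  - order 4 (Phone): customer_id=3 -> matches Rosa
  - order 5 (Chair): customer_id=4 -> matches Dave
  - order 6 (Charger): customer_id=3 -> matches Rosa
  - order 7 (Monitor): customer_id=NULL, no match -> dropped
  - order 8 (Printer): customer_id=NULL, no match -> dropped
  - order 9 (Tablet): customer_id=4 -> matches Dave
So 2 of 9 rows are dropped.

SQL:
SELECT a.product, b.name AS customer
FROM orders a
INNER JOIN customers b ON a.customer_id = b.id

Result:
product | customer
--------+---------
Laptop  | Chris   
Camera  | Zoe     
Lamp    | Mia     
Phone   | Rosa    
Chair   | Dave    
Charger | Rosa    
Tablet  | Dave    


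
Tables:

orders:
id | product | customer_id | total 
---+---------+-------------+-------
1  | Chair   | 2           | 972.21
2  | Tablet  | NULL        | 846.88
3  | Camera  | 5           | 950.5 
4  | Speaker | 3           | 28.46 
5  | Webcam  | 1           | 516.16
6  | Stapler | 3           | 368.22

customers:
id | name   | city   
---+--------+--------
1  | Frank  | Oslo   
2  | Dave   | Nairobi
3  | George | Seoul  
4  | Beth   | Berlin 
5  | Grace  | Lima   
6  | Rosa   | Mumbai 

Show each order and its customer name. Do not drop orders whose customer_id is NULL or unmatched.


LEFT JOIN keeps every row from orders (the left table); where customer_id has no match in customers, the customer columns become NULL. Walk through each order:
  - order 1 (Chair): customer_id=2 -> matches Dave
  - order 2 (Tablet): customer_id=NULL, no match -> kept with NULL
  - order 3 (Camera): customer_id=5 -> matches Grace
  - order 4 (Speaker): customer_id=3 -> matches George
  - order 5 (Webcam): customer_id=1 -> matches Frank
  - order 6 (Stapler): customer_id=3 -> matches George
All 6 rows appear; 1 has NULL customer.

SQL:
SELECT a.product, b.name AS customer
FROM orders a
LEFT JOIN customers b ON a.customer_id = b.id

Result:
product | customer
--------+---------
Chair   | Dave    
Tablet  | NULL    
Camera  | Grace   
Speaker | George  
Webcam  | Frank   
Stapler | George  


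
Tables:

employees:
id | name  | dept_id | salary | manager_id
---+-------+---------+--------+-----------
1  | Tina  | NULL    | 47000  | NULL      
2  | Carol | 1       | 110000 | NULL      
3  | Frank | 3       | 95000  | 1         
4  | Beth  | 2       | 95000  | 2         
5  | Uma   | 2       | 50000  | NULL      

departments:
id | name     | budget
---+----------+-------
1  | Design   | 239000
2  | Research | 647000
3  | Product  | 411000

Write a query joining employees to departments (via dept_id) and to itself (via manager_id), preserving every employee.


Two LEFT JOINs from the same base table employees: one to departments via dept_id, one to employees itself via manager_id. Both are LEFT so every employee is preserved.
Match against departments:
  - employee 1 (Tina): dept_id=NULL, no match -> kept with NULL
  - employee 2 (Carol): dept_id=1 -> matches Design
  - employee 3 (Frank): dept_id=3 -> matches Product
  - employee 4 (Beth): dept_id=2 -> matches Research
  - employee 5 (Uma): dept_id=2 -> matches Research
Match against employees (self):
  - employee 1 (Tina): manager_id=NULL -> NULL
  - employee 2 (Carol): manager_id=NULL -> NULL
  - employee 3 (Frank): manager_id=1 -> Tina
  - employee 4 (Beth): manager_id=2 -> Carol
  - employee 5 (Uma): manager_id=NULL -> NULL

SQL:
SELECT a.name, b.name AS department, c.name AS manager
FROM employees a
LEFT JOIN departments b ON a.dept_id = b.id
LEFT JOIN employees c ON a.manager_id = c.id

Result:
name  | department | manager
------+------------+--------
Tina  | NULL       | NULL   
Carol | Design     | NULL   
Frank | Product    | Tina   
Beth  | Research   | Carol  
Uma   | Research   | NULL   


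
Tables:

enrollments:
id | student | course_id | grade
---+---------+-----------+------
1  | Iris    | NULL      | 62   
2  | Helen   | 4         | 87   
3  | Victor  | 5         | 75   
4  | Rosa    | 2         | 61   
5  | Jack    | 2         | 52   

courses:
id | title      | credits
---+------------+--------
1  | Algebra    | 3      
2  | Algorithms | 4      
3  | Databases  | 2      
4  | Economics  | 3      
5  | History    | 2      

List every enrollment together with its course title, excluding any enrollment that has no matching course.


INNER JOIN keeps only enrollments rows whose course_id matches an id in courses. Walk through each enrollment:
  - enrollment 1 (Iris): course_id=NULL, no match -> dropped
  - enrollment 2 (Helen): course_id=4 -> matches Economics
  - enrollment 3 (Victor): course_id=5 -> matches History
  - enrollment 4 (Rosa): course_id=2 -> matches Algorithms
  - enrollment 5 (Jack): course_id=2 -> matches Algorithms
So 1 of 5 rows is dropped.

SQL:
SELECT a.student, b.title AS course
FROM enrollments a
INNER JOIN courses b ON a.course_id = b.id

Result:
student | course    
--------+-----------
Helen   | Economics 
Victor  | History   
Rosa    | Algorithms
Jack    | Algorithms


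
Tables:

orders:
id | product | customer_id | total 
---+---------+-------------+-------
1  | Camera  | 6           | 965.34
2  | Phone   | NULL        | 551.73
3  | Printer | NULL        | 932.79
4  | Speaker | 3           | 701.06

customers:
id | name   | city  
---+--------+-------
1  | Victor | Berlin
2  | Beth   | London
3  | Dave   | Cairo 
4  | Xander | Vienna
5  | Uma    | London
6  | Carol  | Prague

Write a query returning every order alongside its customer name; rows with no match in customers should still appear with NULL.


LEFT JOIN keeps every row from orders (the left table); where customer_id has no match in customers, the customer columns become NULL. Walk through each order:
  - order 1 (Camera): customer_id=6 -> matches Carol
  - order 2 (Phone): customer_id=NULL, no match -> kept with NULL
  - order 3 (Printer): customer_id=NULL, no match -> kept with NULL
  - order 4 (Speaker): customer_id=3 -> matches Dave
All 4 rows appear; 2 have NULL customer.

SQL:
SELECT a.product, b.name AS customer
FROM orders a
LEFT JOIN customers b ON a.customer_id = b.id

Result:
product | customer
--------+---------
Camera  | Carol   
Phone   | NULL    
Printer | NULL    
Speaker | Dave    


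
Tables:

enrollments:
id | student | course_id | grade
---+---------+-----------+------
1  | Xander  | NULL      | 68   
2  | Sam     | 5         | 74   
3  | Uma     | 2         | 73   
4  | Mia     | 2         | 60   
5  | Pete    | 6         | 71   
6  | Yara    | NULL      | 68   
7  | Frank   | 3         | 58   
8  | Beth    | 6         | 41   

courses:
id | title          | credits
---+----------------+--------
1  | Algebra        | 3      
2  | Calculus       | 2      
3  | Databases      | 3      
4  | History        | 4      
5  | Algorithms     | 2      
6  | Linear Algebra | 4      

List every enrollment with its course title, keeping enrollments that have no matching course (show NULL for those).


LEFT JOIN keeps every row from enrollments (the left table); where course_id has no match in courses, the course columns become NULL. Walk through each enrollment:
  - enrollment 1 (Xander): course_id=NULL, no match -> kept with NULL
  - enrollment 2 (Sam): course_id=5 -> matches Algorithms
  - enrollment 3 (Uma): course_id=2 -> matches Calculus
  - enrollment 4 (Mia): course_id=2 -> matches Calculus
  - enrollment 5 (Pete): course_id=6 -> matches Linear Algebra
  - enrollment 6 (Yara): course_id=NULL, no match -> kept with NULL
  - enrollment 7 (Frank): course_id=3 -> matches Databases
  - enrollment 8 (Beth): course_id=6 -> matches Linear Algebra
All 8 rows appear; 2 have NULL course.

SQL:
SELECT a.student, b.title AS course
FROM enrollments a
LEFT JOIN courses b ON a.course_id = b.id

Result:
student | course        
--------+---------------
Xander  | NULL          
Sam     | Algorithms    
Uma     | Calculus      
Mia     | Calculus      
Pete    | Linear Algebra
Yara    | NULL          
Frank   | Databases     
Beth    | Linear Algebra


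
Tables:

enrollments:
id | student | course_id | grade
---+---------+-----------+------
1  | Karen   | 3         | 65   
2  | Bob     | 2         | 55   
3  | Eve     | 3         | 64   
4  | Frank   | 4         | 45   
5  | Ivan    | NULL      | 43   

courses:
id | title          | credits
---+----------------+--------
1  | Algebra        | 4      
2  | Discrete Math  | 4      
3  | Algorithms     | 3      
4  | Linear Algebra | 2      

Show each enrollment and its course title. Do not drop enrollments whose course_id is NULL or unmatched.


LEFT JOIN keeps every row from enrollments (the left table); where course_id has no match in courses, the course columns become NULL. Walk through each enrollment:
  - enrollment 1 (Karen): course_id=3 -> matches Algorithms
  - enrollment 2 (Bob): course_id=2 -> matches Discrete Math
  - enrollment 3 (Eve): course_id=3 -> matches Algorithms
  - enrollment 4 (Frank): course_id=4 -> matches Linear Algebra
  - enrollment 5 (Ivan): course_id=NULL, no match -> kept with NULL
All 5 rows appear; 1 has NULL course.

SQL:
SELECT a.student, b.title AS course
FROM enrollments a
LEFT JOIN courses b ON a.course_id = b.id

Result:
student | course        
--------+---------------
Karen   | Algorithms    
Bob     | Discrete Math 
Eve     | Algorithms    
Frank   | Linear Algebra
Ivan    | NULL          


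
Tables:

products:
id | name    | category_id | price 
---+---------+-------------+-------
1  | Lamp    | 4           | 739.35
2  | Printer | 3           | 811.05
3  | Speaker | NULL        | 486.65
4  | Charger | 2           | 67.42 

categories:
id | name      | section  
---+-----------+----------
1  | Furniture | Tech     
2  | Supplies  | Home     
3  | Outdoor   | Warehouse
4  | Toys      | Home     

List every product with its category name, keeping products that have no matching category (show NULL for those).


LEFT JOIN keeps every row from products (the left table); where category_id has no match in categories, the category columns become NULL. Walk through each product:
  - product 1 (Lamp): category_id=4 -> matches Toys
  - product 2 (Printer): category_id=3 -> matches Outdoor
  - product 3 (Speaker): category_id=NULL, no match -> kept with NULL
  - product 4 (Charger): category_id=2 -> matches Supplies
All 4 rows appear; 1 has NULL category.

SQL:
SELECT a.name, b.name AS category
FROM products a
LEFT JOIN categories b ON a.category_id = b.id

Result:
name    | category
--------+---------
Lamp    | Toys    
Printer | Outdoor 
Speaker | NULL    
Charger | Supplies


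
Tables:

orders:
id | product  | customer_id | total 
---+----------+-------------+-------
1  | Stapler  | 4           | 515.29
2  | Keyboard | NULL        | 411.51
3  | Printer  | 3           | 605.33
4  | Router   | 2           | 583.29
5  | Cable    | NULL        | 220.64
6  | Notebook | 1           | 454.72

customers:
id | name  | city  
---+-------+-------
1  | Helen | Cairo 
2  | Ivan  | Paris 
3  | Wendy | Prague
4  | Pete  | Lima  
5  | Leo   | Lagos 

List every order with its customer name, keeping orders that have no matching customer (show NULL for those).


LEFT JOIN keeps every row from orders (the left table); where customer_id has no match in customers, the customer columns become NULL. Walk through each order:
  - order 1 (Stapler): customer_id=4 -> matches Pete
  - order 2 (Keyboard): customer_id=NULL, no match -> kept with NULL
  - order 3 (Printer): customer_id=3 -> matches Wendy
  - order 4 (Router): customer_id=2 -> matches Ivan
  - order 5 (Cable): customer_id=NULL, no match -> kept with NULL
  - order 6 (Notebook): customer_id=1 -> matches Helen
All 6 rows appear; 2 have NULL customer.

SQL:
SELECT a.product, b.name AS customer
FROM orders a
LEFT JOIN customers b ON a.customer_id = b.id

Result:
product  | customer
---------+---------
Stapler  | Pete    
Keyboard | NULL    
Printer  | Wendy   
Router   | Ivan    
Cable    | NULL    
Notebook | Helen   


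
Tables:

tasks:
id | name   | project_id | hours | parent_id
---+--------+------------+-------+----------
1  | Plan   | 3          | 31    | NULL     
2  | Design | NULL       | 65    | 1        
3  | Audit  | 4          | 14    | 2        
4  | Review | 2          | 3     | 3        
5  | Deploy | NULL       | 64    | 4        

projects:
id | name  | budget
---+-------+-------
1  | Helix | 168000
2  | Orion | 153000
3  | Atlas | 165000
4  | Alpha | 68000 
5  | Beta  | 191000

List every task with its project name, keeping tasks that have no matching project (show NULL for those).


LEFT JOIN keeps every row from tasks (the left table); where project_id has no match in projects, the project columns become NULL. Walk through each task:
  - task 1 (Plan): project_id=3 -> matches Atlas
  - task 2 (Design): project_id=NULL, no match -> kept with NULL
  - task 3 (Audit): project_id=4 -> matches Alpha
  - task 4 (Review): project_id=2 -> matches Orion
  - task 5 (Deploy): project_id=NULL, no match -> kept with NULL
All 5 rows appear; 2 have NULL project.

SQL:
SELECT a.name, b.name AS project
FROM tasks a
LEFT JOIN projects b ON a.project_id = b.id

Result:
name   | project
-------+--------
Plan   | Atlas  
Design | NULL   
Audit  | Alpha  
Review | Orion  
Deploy | NULL   


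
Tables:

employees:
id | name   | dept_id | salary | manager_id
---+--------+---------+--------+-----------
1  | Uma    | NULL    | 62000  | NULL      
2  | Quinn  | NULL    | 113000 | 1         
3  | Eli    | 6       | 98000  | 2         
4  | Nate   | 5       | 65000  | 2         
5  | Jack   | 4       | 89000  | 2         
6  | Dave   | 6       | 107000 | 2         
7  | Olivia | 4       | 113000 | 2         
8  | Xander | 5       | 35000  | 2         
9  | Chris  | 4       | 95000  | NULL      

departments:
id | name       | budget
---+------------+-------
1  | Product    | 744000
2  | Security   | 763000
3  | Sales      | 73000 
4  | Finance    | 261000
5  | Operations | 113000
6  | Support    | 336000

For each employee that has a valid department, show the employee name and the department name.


INNER JOIN keeps only employees rows whose dept_id matches an id in departments. Walk through each employee:
  - employee 1 (Uma): dept_id=NULL, no match -> dropped
  - employee 2 (Quinn): dept_id=NULL, no match -> dropped
  - employee 3 (Eli): dept_id=6 -> matches Support
  - employee 4 (Nate): dept_id=5 -> matches Operations
  - employee 5 (Jack): dept_id=4 -> matches Finance
  - employee 6 (Dave): dept_id=6 -> matches Support
  - employee 7 (Olivia): dept_id=4 -> matches Finance
  - employee 8 (Xander): dept_id=5 -> matches Operations
  - employee 9 (Chris): dept_id=4 -> matches Finance
So 2 of 9 rows are dropped.

SQL:
SELECT a.name, b.name AS department
FROM employees a
INNER JOIN departments b ON a.dept_id = b.id

Result:
name   | department
-------+-----------
Eli    | Support   
Nate   | Operations
Jack   | Finance   
Dave   | Support   
Olivia | Finance   
Xander | Operations
Chris  | Finance   


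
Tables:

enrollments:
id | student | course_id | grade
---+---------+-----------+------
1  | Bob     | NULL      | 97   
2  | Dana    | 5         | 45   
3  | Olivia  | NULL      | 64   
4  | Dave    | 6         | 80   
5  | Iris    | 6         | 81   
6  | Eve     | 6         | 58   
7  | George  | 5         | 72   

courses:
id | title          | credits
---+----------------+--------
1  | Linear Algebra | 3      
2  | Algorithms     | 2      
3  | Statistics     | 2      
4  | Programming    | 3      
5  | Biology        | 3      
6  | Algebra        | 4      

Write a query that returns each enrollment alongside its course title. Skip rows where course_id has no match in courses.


INNER JOIN keeps only enrollments rows whose course_id matches an id in courses. Walk through each enrollment:
  - enrollment 1 (Bob): course_id=NULL, no match -> dropped
  - enrollment 2 (Dana): course_id=5 -> matches Biology
  - enrollment 3 (Olivia): course_id=NULL, no match -> dropped
  - enrollment 4 (Dave): course_id=6 -> matches Algebra
  - enrollment 5 (Iris): course_id=6 -> matches Algebra
  - enrollment 6 (Eve): course_id=6 -> matches Algebra
  - enrollment 7 (George): course_id=5 -> matches Biology
So 2 of 7 rows are dropped.

SQL:
SELECT a.student, b.title AS course
FROM enrollments a
INNER JOIN courses b ON a.course_id = b.id

Result:
student | course 
--------+--------
Dana    | Biology
Dave    | Algebra
Iris    | Algebra
Eve     | Algebra
George  | Biology


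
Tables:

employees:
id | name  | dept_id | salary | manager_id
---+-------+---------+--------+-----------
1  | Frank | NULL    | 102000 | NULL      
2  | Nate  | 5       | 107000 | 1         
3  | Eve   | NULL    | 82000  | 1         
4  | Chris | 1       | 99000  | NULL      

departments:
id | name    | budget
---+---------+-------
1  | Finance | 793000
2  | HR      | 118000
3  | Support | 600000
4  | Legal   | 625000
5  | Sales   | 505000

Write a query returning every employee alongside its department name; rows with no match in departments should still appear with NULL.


LEFT JOIN keeps every row from employees (the left table); where dept_id has no match in departments, the department columns become NULL. Walk through each employee:
  - employee 1 (Frank): dept_id=NULL, no match -> kept with NULL
  - employee 2 (Nate): dept_id=5 -> matches Sales
  - employee 3 (Eve): dept_id=NULL, no match -> kept with NULL
  - employee 4 (Chris): dept_id=1 -> matches Finance
All 4 rows appear; 2 have NULL department.

SQL:
SELECT a.name, b.name AS department
FROM employees a
LEFT JOIN departments b ON a.dept_id = b.id

Result:
name  | department
------+-----------
Frank | NULL      
Nate  | Sales     
Eve   | NULL      
Chris | Finance   


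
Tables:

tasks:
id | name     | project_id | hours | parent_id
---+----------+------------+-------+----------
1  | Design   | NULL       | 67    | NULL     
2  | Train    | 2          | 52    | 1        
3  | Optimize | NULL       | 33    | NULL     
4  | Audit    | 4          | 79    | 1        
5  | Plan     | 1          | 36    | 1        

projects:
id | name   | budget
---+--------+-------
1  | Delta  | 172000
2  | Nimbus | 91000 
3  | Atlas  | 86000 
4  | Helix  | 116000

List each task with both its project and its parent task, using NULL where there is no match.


Two LEFT JOINs from the same base table tasks: one to projects via project_id, one to tasks itself via parent_id. Both are LEFT so every task is preserved.
Match against projects:
  - task 1 (Design): project_id=NULL, no match -> kept with NULL
  - task 2 (Train): project_id=2 -> matches Nimbus
  - task 3 (Optimize): project_id=NULL, no match -> kept with NULL
  - task 4 (Audit): project_id=4 -> matches Helix
  - task 5 (Plan): project_id=1 -> matches Delta
Match against tasks (self):
  - task 1 (Design): parent_id=NULL -> NULL
  - task 2 (Train): parent_id=1 -> Design
  - task 3 (Optimize): parent_id=NULL -> NULL
  - task 4 (Audit): parent_id=1 -> Design
  - task 5 (Plan): parent_id=1 -> Design

SQL:
SELECT a.name, b.name AS project, c.name AS parent
FROM tasks a
LEFT JOIN projects b ON a.project_id = b.id
LEFT JOIN tasks c ON a.parent_id = c.id

Result:
name     | project | parent
---------+---------+-------
Design   | NULL    | NULL  
Train    | Nimbus  | Design
Optimize | NULL    | NULL  
Audit    | Helix   | Design
Plan     | Delta   | Design


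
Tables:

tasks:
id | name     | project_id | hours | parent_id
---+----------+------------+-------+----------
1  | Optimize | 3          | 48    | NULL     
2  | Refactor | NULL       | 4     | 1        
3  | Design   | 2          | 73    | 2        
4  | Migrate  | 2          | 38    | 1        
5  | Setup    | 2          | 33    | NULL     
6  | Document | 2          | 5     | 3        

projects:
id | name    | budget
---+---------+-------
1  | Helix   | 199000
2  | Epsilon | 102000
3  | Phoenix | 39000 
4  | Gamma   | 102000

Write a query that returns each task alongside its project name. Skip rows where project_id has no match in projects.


INNER JOIN keeps only tasks rows whose project_id matches an id in projects. Walk through each task:
  - task 1 (Optimize): project_id=3 -> matches Phoenix
  - task 2 (Refactor): project_id=NULL, no match -> dropped
  - task 3 (Design): project_id=2 -> matches Epsilon
  - task 4 (Migrate): project_id=2 -> matches Epsilon
  - task 5 (Setup): project_id=2 -> matches Epsilon
  - task 6 (Document): project_id=2 -> matches Epsilon
So 1 of 6 rows is dropped.

SQL:
SELECT a.name, b.name AS project
FROM tasks a
INNER JOIN projects b ON a.project_id = b.id

Result:
name     | project
---------+--------
Optimize | Phoenix
Design   | Epsilon
Migrate  | Epsilon
Setup    | Epsilon
Document | Epsilon


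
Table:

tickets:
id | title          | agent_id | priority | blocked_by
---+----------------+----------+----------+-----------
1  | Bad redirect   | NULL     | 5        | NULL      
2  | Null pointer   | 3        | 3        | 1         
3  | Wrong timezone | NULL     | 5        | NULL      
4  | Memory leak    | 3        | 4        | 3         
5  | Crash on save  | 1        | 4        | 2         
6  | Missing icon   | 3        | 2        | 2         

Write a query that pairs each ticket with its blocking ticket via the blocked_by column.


This is a self-join: tickets is joined to a second copy of itself, matching each row's blocked_by to another row's id. Use LEFT JOIN so rows with blocked_by=NULL are kept.
  - ticket 1 (Bad redirect): blocked_by=NULL -> NULL
  - ticket 2 (Null pointer): blocked_by=1 -> Bad redirect
  - ticket 3 (Wrong timezone): blocked_by=NULL -> NULL
  - ticket 4 (Memory leak): blocked_by=3 -> Wrong timezone
  - ticket 5 (Crash on save): blocked_by=2 -> Null pointer
  - ticket 6 (Missing icon): blocked_by=2 -> Null pointer

SQL:
SELECT a.title AS item, b.title AS blocked_by
FROM tickets a
LEFT JOIN tickets b ON a.blocked_by = b.id

Result:
item           | blocked_by    
---------------+---------------
Bad redirect   | NULL          
Null pointer   | Bad redirect  
Wrong timezone | NULL          
Memory leak    | Wrong timezone
Crash on save  | Null pointer  
Missing icon   | Null pointer  


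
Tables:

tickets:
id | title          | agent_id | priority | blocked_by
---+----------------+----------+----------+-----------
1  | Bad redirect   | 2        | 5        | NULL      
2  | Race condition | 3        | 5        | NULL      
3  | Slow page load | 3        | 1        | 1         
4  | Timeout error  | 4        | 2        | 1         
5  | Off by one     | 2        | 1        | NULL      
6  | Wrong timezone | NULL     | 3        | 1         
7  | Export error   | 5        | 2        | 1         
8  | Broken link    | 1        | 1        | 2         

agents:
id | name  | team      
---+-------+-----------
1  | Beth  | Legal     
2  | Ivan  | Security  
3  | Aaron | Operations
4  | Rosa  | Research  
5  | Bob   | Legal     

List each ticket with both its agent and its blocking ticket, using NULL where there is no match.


Two LEFT JOINs from the same base table tickets: one to agents via agent_id, one to tickets itself via blocked_by. Both are LEFT so every ticket is preserved.
Match against agents:
  - ticket 1 (Bad redirect): agent_id=2 -> matches Ivan
  - ticket 2 (Race condition): agent_id=3 -> matches Aaron
  - ticket 3 (Slow page load): agent_id=3 -> matches Aaron
  - ticket 4 (Timeout error): agent_id=4 -> matches Rosa
  - ticket 5 (Off by one): agent_id=2 -> matches Ivan
  - ticket 6 (Wrong timezone): agent_id=NULL, no match -> kept with NULL
  - ticket 7 (Export error): agent_id=5 -> matches Bob
  - ticket 8 (Broken link): agent_id=1 -> matches Beth
Match against tickets (self):
  - ticket 1 (Bad redirect): blocked_by=NULL -> NULL
  - ticket 2 (Race condition): blocked_by=NULL -> NULL
  - ticket 3 (Slow page load): blocked_by=1 -> Bad redirect
  - ticket 4 (Timeout error): blocked_by=1 -> Bad redirect
  - ticket 5 (Off by one): blocked_by=NULL -> NULL
  - ticket 6 (Wrong timezone): blocked_by=1 -> Bad redirect
  - ticket 7 (Export error): blocked_by=1 -> Bad redirect
  - ticket 8 (Broken link): blocked_by=2 -> Race condition

SQL:
SELECT a.title, b.name AS agent, c.title AS blocked_by
FROM tickets a
LEFT JOIN agents b ON a.agent_id = b.id
LEFT JOIN tickets c ON a.blocked_by = c.id

Result:
title          | agent | blocked_by    
---------------+-------+---------------
Bad redirect   | Ivan  | NULL          
Race condition | Aaron | NULL          
Slow page load | Aaron | Bad redirect  
Timeout error  | Rosa  | Bad redirect  
Off by one     | Ivan  | NULL          
Wrong timezone | NULL  | Bad redirect  
Export error   | Bob   | Bad redirect  
Broken link    | Beth  | Race condition


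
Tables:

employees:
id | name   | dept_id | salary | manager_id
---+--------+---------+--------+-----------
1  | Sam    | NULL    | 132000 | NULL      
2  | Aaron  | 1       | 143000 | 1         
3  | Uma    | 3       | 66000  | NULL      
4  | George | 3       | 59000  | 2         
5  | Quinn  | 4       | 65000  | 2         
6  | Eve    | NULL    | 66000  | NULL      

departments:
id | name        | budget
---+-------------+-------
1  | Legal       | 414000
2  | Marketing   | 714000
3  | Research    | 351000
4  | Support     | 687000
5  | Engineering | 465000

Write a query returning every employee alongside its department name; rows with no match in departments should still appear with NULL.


LEFT JOIN keeps every row from employees (the left table); where dept_id has no match in departments, the department columns become NULL. Walk through each employee:
  - employee 1 (Sam): dept_id=NULL, no match -> kept with NULL
  - employee 2 (Aaron): dept_id=1 -> matches Legal
  - employee 3 (Uma): dept_id=3 -> matches Research
  - employee 4 (George): dept_id=3 -> matches Research
  - employee 5 (Quinn): dept_id=4 -> matches Support
  - employee 6 (Eve): dept_id=NULL, no match -> kept with NULL
All 6 rows appear; 2 have NULL department.

SQL:
SELECT a.name, b.name AS department
FROM employees a
LEFT JOIN departments b ON a.dept_id = b.id

Result:
name   | department
-------+-----------
Sam    | NULL      
Aaron  | Legal     
Uma    | Research  
George | Research  
Quinn  | Support   
Eve    | NULL      


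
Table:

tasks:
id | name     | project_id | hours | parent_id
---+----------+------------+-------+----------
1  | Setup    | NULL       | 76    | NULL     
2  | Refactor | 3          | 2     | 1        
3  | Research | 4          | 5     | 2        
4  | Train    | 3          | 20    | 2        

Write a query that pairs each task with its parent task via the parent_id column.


This is a self-join: tasks is joined to a second copy of itself, matching each row's parent_id to another row's id. Use LEFT JOIN so rows with parent_id=NULL are kept.
  - task 1 (Setup): parent_id=NULL -> NULL
  - task 2 (Refactor): parent_id=1 -> Setup
  - task 3 (Research): parent_id=2 -> Refactor
  - task 4 (Train): parent_id=2 -> Refactor

SQL:
SELECT a.name AS item, b.name AS parent
FROM tasks a
LEFT JOIN tasks b ON a.parent_id = b.id

Result:
item     | parent  
---------+---------
Setup    | NULL    
Refactor | Setup   
Research | Refactor
Train    | Refactor


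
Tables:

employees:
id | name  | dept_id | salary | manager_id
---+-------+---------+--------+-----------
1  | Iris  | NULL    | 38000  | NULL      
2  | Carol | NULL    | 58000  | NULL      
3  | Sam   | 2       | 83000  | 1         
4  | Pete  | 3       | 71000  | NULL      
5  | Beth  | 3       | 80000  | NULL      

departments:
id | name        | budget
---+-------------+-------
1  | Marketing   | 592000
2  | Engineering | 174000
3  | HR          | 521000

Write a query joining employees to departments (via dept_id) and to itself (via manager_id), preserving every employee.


Two LEFT JOINs from the same base table employees: one to departments via dept_id, one to employees itself via manager_id. Both are LEFT so every employee is preserved.
Match against departments:
  - employee 1 (Iris): dept_id=NULL, no match -> kept with NULL
  - employee 2 (Carol): dept_id=NULL, no match -> kept with NULL
  - employee 3 (Sam): dept_id=2 -> matches Engineering
  - employee 4 (Pete): dept_id=3 -> matches HR
  - employee 5 (Beth): dept_id=3 -> matches HR
Match against employees (self):
  - employee 1 (Iris): manager_id=NULL -> NULL
  - employee 2 (Carol): manager_id=NULL -> NULL
  - employee 3 (Sam): manager_id=1 -> Iris
  - employee 4 (Pete): manager_id=NULL -> NULL
  - employee 5 (Beth): manager_id=NULL -> NULL

SQL:
SELECT a.name, b.name AS department, c.name AS manager
FROM employees a
LEFT JOIN departments b ON a.dept_id = b.id
LEFT JOIN employees c ON a.manager_id = c.id

Result:
name  | department  | manager
------+-------------+--------
Iris  | NULL        | NULL   
Carol | NULL        | NULL   
Sam   | Engineering | Iris   
Pete  | HR          | NULL   
Beth  | HR          | NULL   


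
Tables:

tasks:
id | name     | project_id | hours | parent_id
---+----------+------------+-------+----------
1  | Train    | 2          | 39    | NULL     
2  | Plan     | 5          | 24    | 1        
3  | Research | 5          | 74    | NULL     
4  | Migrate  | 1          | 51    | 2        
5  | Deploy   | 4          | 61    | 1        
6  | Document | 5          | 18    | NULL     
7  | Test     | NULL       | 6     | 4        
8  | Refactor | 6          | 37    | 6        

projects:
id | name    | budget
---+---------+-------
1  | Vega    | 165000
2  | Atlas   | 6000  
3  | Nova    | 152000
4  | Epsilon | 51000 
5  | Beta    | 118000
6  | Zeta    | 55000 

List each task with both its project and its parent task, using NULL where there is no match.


Two LEFT JOINs from the same base table tasks: one to projects via project_id, one to tasks itself via parent_id. Both are LEFT so every task is preserved.
Match against projects:
  - task 1 (Train): project_id=2 -> matches Atlas
  - task 2 (Plan): project_id=5 -> matches Beta
  - task 3 (Research): project_id=5 -> matches Beta
  - task 4 (Migrate): project_id=1 -> matches Vega
  - task 5 (Deploy): project_id=4 -> matches Epsilon
  - task 6 (Document): project_id=5 -> matches Beta
  - task 7 (Test): project_id=NULL, no match -> kept with NULL
  - task 8 (Refactor): project_id=6 -> matches Zeta
Match against tasks (self):
  - task 1 (Train): parent_id=NULL -> NULL
  - task 2 (Plan): parent_id=1 -> Train
  - task 3 (Research): parent_id=NULL -> NULL
  - task 4 (Migrate): parent_id=2 -> Plan
  - task 5 (Deploy): parent_id=1 -> Train
  - task 6 (Document): parent_id=NULL -> NULL
  - task 7 (Test): parent_id=4 -> Migrate
  - task 8 (Refactor): parent_id=6 -> Document

SQL:
SELECT a.name, b.name AS project, c.name AS parent
FROM tasks a
LEFT JOIN projects b ON a.project_id = b.id
LEFT JOIN tasks c ON a.parent_id = c.id

Result:
name     | project | parent  
---------+---------+---------
Train    | Atlas   | NULL    
Plan     | Beta    | Train   
Research | Beta    | NULL    
Migrate  | Vega    | Plan    
Deploy   | Epsilon | Train   
Document | Beta    | NULL    
Test     | NULL    | Migrate 
Refactor | Zeta    | Document


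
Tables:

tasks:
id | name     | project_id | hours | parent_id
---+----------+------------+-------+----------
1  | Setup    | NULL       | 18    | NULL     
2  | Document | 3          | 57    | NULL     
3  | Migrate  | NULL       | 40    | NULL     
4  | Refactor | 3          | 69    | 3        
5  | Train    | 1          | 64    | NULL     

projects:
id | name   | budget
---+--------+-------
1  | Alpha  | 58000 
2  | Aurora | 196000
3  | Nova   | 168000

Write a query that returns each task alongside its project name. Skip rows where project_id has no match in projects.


INNER JOIN keeps only tasks rows whose project_id matches an id in projects. Walk through each task:
  - task 1 (Setup): project_id=NULL, no match -> dropped
  - task 2 (Document): project_id=3 -> matches Nova
  - task 3 (Migrate): project_id=NULL, no match -> dropped
  - task 4 (Refactor): project_id=3 -> matches Nova
  - task 5 (Train): project_id=1 -> matches Alpha
So 2 of 5 rows are dropped.

SQL:
SELECT a.name, b.name AS project
FROM tasks a
INNER JOIN projects b ON a.project_id = b.id

Result:
name     | project
---------+--------
Document | Nova   
Refactor | Nova   
Train    | Alpha  


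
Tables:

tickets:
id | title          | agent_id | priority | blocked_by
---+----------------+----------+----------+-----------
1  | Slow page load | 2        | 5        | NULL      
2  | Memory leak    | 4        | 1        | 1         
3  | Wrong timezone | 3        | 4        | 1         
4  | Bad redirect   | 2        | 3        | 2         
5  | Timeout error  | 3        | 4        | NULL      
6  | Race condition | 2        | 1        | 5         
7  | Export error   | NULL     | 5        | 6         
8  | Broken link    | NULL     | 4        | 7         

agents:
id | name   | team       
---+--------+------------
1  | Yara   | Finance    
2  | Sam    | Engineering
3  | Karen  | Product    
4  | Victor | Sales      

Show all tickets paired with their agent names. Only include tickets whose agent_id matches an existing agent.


INNER JOIN keeps only tickets rows whose agent_id matches an id in agents. Walk through each ticket:
  - ticket 1 (Slow page load): agent_id=2 -> matches Sam
  - ticket 2 (Memory leak): agent_id=4 -> matches Victor
  - ticket 3 (Wrong timezone): agent_id=3 -> matches Karen
  - ticket 4 (Bad redirect): agent_id=2 -> matches Sam
  - ticket 5 (Timeout error): agent_id=3 -> matches Karen
  - ticket 6 (Race condition): agent_id=2 -> matches Sam
  - ticket 7 (Export error): agent_id=NULL, no match -> dropped
  - ticket 8 (Broken link): agent_id=NULL, no match -> dropped
So 2 of 8 rows are dropped.

SQL:
SELECT a.title, b.name AS agent
FROM tickets a
INNER JOIN agents b ON a.agent_id = b.id

Result:
title          | agent 
---------------+-------
Slow page load | Sam   
Memory leak    | Victor
Wrong timezone | Karen 
Bad redirect   | Sam   
Timeout error  | Karen 
Race condition | Sam   
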